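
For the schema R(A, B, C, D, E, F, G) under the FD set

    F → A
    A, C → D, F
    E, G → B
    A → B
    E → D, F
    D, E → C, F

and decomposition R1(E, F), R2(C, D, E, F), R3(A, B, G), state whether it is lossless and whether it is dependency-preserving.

lossy and not dependency-preserving

Lossless test (chase): Rows 1 and 2 agree on F; apply F→A and equate their A entries. Rows 1 and 2 agree on A; apply A→B and equate their B entries. Rows 1 and 2 agree on E; apply E→D, F and equate their D, F entries. Rows 1 and 2 agree on D, E; apply D, E→C, F and equate their C, F entries. No row becomes fully distinguished — the join is lossy.
Dependency preservation: the restricted closure of {F} across the fragments never reaches {A}, so F → A cannot be enforced without a join — not preserved.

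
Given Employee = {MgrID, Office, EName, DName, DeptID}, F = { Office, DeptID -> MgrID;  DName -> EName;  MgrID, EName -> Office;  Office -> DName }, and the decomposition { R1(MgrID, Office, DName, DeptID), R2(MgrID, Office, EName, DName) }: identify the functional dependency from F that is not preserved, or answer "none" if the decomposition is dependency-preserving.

none

Office, DeptID → MgrID lies within R1.
DName → EName lies within R2.
MgrID, EName → Office lies within R2.
Office → DName lies within R1.
Every dependency is enforceable on the fragments, so the decomposition is dependency-preserving.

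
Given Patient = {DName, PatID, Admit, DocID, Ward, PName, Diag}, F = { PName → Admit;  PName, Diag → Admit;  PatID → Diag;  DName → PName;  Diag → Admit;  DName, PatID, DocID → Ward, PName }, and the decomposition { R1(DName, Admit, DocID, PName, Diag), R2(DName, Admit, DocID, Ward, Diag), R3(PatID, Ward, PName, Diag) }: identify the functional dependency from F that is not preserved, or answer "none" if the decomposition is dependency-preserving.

Check DName, PatID, DocID → Ward, PName: no single fragment contains all of {DName, PatID, DocID, Ward, PName}, and the restricted closure of {DName, PatID, DocID} across the fragments never reaches {Ward, PName}.
PName → Admit is preserved.
PName, Diag → Admit is preserved.
PatID → Diag is preserved.
DName → PName is preserved.
Diag → Admit is preserved.

DName, PatID, DocID → Ward, PName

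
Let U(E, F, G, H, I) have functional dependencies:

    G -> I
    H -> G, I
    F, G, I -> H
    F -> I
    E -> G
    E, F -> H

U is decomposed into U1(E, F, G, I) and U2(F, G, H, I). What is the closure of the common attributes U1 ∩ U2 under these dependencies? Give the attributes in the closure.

F, G, H, I

U1 ∩ U2 = {F, G, I}.
F, G, I → H applies, adding H
Closure: {F, G, H, I}.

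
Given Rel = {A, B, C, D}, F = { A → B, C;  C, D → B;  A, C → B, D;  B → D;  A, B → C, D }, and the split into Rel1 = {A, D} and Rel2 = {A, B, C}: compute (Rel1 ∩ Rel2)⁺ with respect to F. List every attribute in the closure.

Rel1 ∩ Rel2 = {A}.
A → B, C applies, adding B, C
A, C → B, D applies, adding D
Closure: {A, B, C, D}.

A, B, C, D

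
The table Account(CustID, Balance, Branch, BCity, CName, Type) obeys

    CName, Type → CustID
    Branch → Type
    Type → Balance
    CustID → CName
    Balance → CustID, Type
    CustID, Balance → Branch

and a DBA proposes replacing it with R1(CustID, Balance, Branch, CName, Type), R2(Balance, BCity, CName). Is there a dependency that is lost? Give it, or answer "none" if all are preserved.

CName, Type → CustID lies within R1.
Branch → Type lies within R1.
Type → Balance lies within R1.
CustID → CName lies within R1.
Balance → CustID, Type lies within R1.
CustID, Balance → Branch lies within R1.
Every dependency is enforceable on the fragments, so the decomposition is dependency-preserving.

none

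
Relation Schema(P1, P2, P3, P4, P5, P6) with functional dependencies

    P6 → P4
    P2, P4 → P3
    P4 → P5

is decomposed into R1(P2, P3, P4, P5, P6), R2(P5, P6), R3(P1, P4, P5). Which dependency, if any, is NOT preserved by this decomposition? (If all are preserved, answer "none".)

P6 → P4 lies within R1.
P2, P4 → P3 lies within R1.
P4 → P5 lies within R1.
Every dependency is enforceable on the fragments, so the decomposition is dependency-preserving.

none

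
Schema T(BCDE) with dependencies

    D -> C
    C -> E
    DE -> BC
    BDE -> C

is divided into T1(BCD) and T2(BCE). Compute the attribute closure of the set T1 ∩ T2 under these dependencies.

BCE

T1 ∩ T2 = {BC}.
C → E applies, adding E
Closure: {BCE}.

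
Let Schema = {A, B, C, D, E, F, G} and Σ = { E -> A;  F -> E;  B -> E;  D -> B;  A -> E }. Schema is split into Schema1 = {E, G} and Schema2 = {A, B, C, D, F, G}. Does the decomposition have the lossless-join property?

Common attributes: Schema1 ∩ Schema2 = {G}.
No dependency enlarges {G}, so (G)⁺ = {G}.
The closure contains neither all of Schema1 = {E, G} nor all of Schema2 = {A, B, C, D, F, G}, so the common attributes are not a superkey of either fragment. The join is lossy.

No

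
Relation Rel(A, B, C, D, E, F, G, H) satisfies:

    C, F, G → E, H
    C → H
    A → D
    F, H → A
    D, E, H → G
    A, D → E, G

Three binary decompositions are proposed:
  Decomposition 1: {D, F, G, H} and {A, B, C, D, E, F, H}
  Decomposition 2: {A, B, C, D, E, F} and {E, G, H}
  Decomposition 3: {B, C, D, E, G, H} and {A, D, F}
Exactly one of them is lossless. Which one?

Decomposition 1: common = {D, F, H}, closure = {A, D, E, F, G, H} → lossless.
Decomposition 2: common = {E}, closure = {E} → lossy.
Decomposition 3: common = {D}, closure = {D} → lossy.

Decomposition 1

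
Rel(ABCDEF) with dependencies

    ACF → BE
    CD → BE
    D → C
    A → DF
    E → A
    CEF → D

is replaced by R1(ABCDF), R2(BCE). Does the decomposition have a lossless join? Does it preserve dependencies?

lossy and not dependency-preserving

Lossless test: (BC)⁺ = {BC}, which is a superkey of neither fragment — lossy.
Dependency preservation: the restricted closure of {ACF} across the fragments never reaches {BE}, so ACF → BE cannot be enforced without a join — not preserved.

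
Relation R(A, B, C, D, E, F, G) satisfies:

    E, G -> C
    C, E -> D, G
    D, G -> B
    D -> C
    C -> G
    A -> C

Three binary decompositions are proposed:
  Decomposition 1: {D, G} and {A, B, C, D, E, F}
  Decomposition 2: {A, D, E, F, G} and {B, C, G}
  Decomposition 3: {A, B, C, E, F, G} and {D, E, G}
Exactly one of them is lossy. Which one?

Decomposition 1: common = {D}, closure = {B, C, D, G} → lossless.
Decomposition 2: common = {G}, closure = {G} → lossy.
Decomposition 3: common = {E, G}, closure = {B, C, D, E, G} → lossless.

Decomposition 2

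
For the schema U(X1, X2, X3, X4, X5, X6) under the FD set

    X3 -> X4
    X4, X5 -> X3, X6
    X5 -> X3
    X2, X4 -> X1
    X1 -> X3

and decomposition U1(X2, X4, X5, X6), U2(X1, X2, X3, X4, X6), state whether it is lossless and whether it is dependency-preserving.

Lossless test: (X2, X4, X6)⁺ = {X1, X2, X3, X4, X6}, which contains all of one fragment — lossless.
Dependency preservation: the restricted closure of {X4, X5} across the fragments never reaches {X3, X6}, so X4, X5 → X3, X6 cannot be enforced without a join — not preserved.

lossless but not dependency-preserving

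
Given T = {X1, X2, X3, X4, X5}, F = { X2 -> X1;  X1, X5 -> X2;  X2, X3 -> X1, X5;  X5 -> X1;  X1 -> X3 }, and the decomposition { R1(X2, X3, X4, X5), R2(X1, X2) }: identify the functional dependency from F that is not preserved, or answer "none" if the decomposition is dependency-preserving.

X1 -> X3

Check X1 → X3: no single fragment contains all of {X1, X3}, and the restricted closure of {X1} across the fragments never reaches {X3}.
X2 → X1 is preserved.
X1, X5 → X2 is preserved.
X2, X3 → X1, X5 is preserved.
X5 → X1 is preserved.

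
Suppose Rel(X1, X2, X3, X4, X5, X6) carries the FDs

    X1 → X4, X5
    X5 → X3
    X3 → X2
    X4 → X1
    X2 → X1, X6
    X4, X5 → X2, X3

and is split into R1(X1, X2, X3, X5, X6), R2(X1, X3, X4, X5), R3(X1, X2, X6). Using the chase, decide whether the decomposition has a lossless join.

Chase test. Columns are X1, X2, X3, X4, X5, X6; row i has aⱼ where attribute j ∈ Ri, else bᵢⱼ.
Initial tableau (one row per fragment):
  row 1: a1 a2 a3 b14 a5 a6
  row 2: a1 b22 a3 a4 a5 b26
  row 3: a1 a2 b33 b34 b35 a6
Rows 1 and 2 agree on X1; apply X1→X4, X5 and equate their X4, X5 entries.
Rows 1 and 3 agree on X1; apply X1→X4, X5 and equate their X4, X5 entries.
Rows 1 and 3 agree on X5; apply X5→X3 and equate their X3 entries.
Rows 1 and 2 agree on X3; apply X3→X2 and equate their X2 entries.
Rows 1 and 2 agree on X2; apply X2→X1, X6 and equate their X1, X6 entries.
Row 1 is now all distinguished symbols — the join is lossless.

Yes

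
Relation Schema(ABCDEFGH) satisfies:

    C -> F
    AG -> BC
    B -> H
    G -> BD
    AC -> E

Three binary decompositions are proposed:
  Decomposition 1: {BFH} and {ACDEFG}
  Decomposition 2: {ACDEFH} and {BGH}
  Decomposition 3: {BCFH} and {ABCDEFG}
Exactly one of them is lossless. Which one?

Decomposition 1: common = {F}, closure = {F} → lossy.
Decomposition 2: common = {H}, closure = {H} → lossy.
Decomposition 3: common = {BCF}, closure = {BCFH} → lossless.

Decomposition 3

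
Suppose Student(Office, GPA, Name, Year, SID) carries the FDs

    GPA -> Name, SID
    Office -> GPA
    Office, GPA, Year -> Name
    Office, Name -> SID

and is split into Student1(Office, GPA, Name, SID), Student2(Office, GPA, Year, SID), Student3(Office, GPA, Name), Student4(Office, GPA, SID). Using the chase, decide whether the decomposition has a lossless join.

Chase test. Columns are Office, GPA, Name, Year, SID; row i has aⱼ where attribute j ∈ Studenti, else bᵢⱼ.
Initial tableau (one row per fragment):
  row 1: a1 a2 a3 b14 a5
  row 2: a1 a2 b23 a4 a5
  row 3: a1 a2 a3 b34 b35
  row 4: a1 a2 b43 b44 a5
Rows 1 and 2 agree on GPA; apply GPA→Name, SID and equate their Name, SID entries.
Rows 1 and 3 agree on GPA; apply GPA→Name, SID and equate their Name, SID entries.
Rows 1 and 4 agree on GPA; apply GPA→Name, SID and equate their Name, SID entries.
Row 2 is now all distinguished symbols — the join is lossless.

Yes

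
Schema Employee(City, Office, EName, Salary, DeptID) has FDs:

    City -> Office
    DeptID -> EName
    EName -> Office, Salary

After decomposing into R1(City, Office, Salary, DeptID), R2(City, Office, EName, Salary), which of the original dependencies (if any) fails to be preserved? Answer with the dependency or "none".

DeptID -> EName

Check DeptID → EName: no single fragment contains all of {EName, DeptID}, and the restricted closure of {DeptID} across the fragments never reaches {EName}.
City → Office is preserved.
EName → Office, Salary is preserved.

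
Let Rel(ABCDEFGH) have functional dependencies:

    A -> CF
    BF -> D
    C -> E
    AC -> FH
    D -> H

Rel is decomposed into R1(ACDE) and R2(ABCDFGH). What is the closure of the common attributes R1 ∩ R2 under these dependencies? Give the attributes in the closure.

ACDEFH

R1 ∩ R2 = {ACD}.
A → CF applies, adding F
C → E applies, adding E
AC → FH applies, adding H
Closure: {ACDEFH}.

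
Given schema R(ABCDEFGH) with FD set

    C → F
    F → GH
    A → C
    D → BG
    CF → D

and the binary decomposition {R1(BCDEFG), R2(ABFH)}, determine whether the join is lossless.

No

Common attributes: R1 ∩ R2 = {BF}.
Closure of {BF}: F → GH applies, adding GH. So (BF)⁺ = {BFGH}.
The closure contains neither all of R1 = {BCDEFG} nor all of R2 = {ABFH}, so the common attributes are not a superkey of either fragment. The join is lossy.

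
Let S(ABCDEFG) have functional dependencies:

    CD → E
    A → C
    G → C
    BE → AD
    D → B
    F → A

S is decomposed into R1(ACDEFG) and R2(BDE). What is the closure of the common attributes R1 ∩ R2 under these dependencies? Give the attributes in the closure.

ABCDE

R1 ∩ R2 = {DE}.
D → B applies, adding B
BE → AD applies, adding A
A → C applies, adding C
Closure: {ABCDE}.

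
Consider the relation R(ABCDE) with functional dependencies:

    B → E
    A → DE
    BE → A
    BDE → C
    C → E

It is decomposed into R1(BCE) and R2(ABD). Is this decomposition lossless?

Yes

Common attributes: R1 ∩ R2 = {B}.
Closure of {B}: B → E applies, adding E; BE → A applies, adding A; A → DE applies, adding D; BDE → C applies, adding C. So (B)⁺ = {ABCDE}.
This closure contains every attribute of R1, so R1 ∩ R2 → R1. The join is lossless.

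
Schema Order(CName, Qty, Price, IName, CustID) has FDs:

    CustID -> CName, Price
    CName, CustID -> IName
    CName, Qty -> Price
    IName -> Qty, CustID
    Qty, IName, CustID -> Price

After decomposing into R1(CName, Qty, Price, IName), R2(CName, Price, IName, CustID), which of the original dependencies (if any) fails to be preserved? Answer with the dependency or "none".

CustID → CName, Price lies within R2.
CName, CustID → IName lies within R2.
CName, Qty → Price lies within R1.
IName → Qty, CustID: restricted closure across fragments reaches Qty, CustID.
Qty, IName, CustID → Price: restricted closure across fragments reaches Price.
Every dependency is enforceable on the fragments, so the decomposition is dependency-preserving.

none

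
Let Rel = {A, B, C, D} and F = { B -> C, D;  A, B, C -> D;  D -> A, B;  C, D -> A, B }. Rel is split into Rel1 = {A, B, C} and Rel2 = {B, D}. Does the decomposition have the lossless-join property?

Yes

Common attributes: Rel1 ∩ Rel2 = {B}.
Closure of {B}: B → C, D applies, adding C, D; D → A, B applies, adding A. So (B)⁺ = {A, B, C, D}.
This closure contains every attribute of Rel1, so Rel1 ∩ Rel2 → Rel1. The join is lossless.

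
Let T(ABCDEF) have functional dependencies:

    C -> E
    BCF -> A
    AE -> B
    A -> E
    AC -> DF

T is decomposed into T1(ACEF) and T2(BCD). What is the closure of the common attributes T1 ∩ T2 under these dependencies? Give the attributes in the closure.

CE

T1 ∩ T2 = {C}.
C → E applies, adding E
Closure: {CE}.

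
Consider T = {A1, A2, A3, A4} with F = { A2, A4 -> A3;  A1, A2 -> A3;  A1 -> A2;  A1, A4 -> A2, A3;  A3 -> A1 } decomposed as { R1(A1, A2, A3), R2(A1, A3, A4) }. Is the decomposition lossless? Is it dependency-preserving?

lossless but not dependency-preserving

Lossless test: (A1, A3)⁺ = {A1, A2, A3}, which contains all of one fragment — lossless.
Dependency preservation: the restricted closure of {A2, A4} across the fragments never reaches {A3}, so A2, A4 → A3 cannot be enforced without a join — not preserved.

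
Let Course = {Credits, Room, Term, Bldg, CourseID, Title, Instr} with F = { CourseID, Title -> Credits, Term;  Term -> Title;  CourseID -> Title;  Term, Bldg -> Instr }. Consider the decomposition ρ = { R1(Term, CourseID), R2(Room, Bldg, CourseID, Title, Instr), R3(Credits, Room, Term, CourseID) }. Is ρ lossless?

Yes

Chase test. Columns are Credits, Room, Term, Bldg, CourseID, Title, Instr; row i has aⱼ where attribute j ∈ Ri, else bᵢⱼ.
Initial tableau (one row per fragment):
  row 1: b11 b12 a3 b14 a5 b16 b17
  row 2: b21 a2 b23 a4 a5 a6 a7
  row 3: a1 a2 a3 b34 a5 b36 b37
Rows 1 and 3 agree on Term; apply Term→Title and equate their Title entries.
Rows 1 and 2 agree on CourseID; apply CourseID→Title and equate their Title entries.
Rows 1 and 2 agree on CourseID, Title; apply CourseID, Title→Credits, Term and equate their Credits, Term entries.
Rows 1 and 3 agree on CourseID, Title; apply CourseID, Title→Credits, Term and equate their Credits, Term entries.
Row 2 is now all distinguished symbols — the join is lossless.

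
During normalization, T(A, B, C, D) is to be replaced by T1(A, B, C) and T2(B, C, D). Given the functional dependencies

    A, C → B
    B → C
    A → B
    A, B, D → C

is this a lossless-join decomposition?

Common attributes: T1 ∩ T2 = {B, C}.
No dependency enlarges {B, C}, so (B, C)⁺ = {B, C}.
The closure contains neither all of T1 = {A, B, C} nor all of T2 = {B, C, D}, so the common attributes are not a superkey of either fragment. The join is lossy.

No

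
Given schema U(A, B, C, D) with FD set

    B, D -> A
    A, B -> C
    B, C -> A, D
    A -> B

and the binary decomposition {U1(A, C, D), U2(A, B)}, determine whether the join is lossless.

Yes

Common attributes: U1 ∩ U2 = {A}.
Closure of {A}: A → B applies, adding B; A, B → C applies, adding C; B, C → A, D applies, adding D. So (A)⁺ = {A, B, C, D}.
This closure contains every attribute of U1, so U1 ∩ U2 → U1. The join is lossless.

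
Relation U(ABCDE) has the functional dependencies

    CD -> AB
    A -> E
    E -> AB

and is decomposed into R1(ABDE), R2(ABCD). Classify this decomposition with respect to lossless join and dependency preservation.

Lossless test: (ABD)⁺ = {ABDE}, which contains all of one fragment — lossless.
Dependency preservation: every FD's attributes lie within a single fragment, so each can be enforced locally — preserved.

lossless and dependency-preserving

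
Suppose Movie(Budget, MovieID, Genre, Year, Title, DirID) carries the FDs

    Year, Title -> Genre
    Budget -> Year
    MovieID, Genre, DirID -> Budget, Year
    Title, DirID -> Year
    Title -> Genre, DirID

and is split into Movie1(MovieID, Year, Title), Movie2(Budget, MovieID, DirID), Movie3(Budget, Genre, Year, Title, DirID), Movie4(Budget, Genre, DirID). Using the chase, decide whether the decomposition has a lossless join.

Chase test. Columns are Budget, MovieID, Genre, Year, Title, DirID; row i has aⱼ where attribute j ∈ Moviei, else bᵢⱼ.
Initial tableau (one row per fragment):
  row 1: b11 a2 b13 a4 a5 b16
  row 2: a1 a2 b23 b24 b25 a6
  row 3: a1 b32 a3 a4 a5 a6
  row 4: a1 b42 a3 b44 b45 a6
Rows 1 and 3 agree on Year, Title; apply Year, Title→Genre and equate their Genre entries.
Rows 2 and 3 agree on Budget; apply Budget→Year and equate their Year entries.
Rows 2 and 4 agree on Budget; apply Budget→Year and equate their Year entries.
Rows 1 and 3 agree on Title; apply Title→Genre, DirID and equate their Genre, DirID entries.
No row becomes fully distinguished — the join is lossy.

No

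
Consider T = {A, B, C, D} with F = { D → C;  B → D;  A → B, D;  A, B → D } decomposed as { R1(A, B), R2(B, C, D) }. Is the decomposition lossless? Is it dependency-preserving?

lossless and dependency-preserving

Lossless test: (B)⁺ = {B, C, D}, which contains all of one fragment — lossless.
Dependency preservation: A → B, D; A, B → D are not contained in any single fragment, but the restricted closure of each left-hand side across the fragments still reaches the right-hand side; the remaining FDs each lie inside some fragment. All dependencies are preserved.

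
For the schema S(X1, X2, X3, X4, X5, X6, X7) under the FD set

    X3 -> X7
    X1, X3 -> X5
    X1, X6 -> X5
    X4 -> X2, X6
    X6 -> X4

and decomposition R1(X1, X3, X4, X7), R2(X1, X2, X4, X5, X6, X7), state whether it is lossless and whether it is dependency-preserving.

lossless but not dependency-preserving

Lossless test: (X1, X4, X7)⁺ = {X1, X2, X4, X5, X6, X7}, which contains all of one fragment — lossless.
Dependency preservation: the restricted closure of {X1, X3} across the fragments never reaches {X5}, so X1, X3 → X5 cannot be enforced without a join — not preserved.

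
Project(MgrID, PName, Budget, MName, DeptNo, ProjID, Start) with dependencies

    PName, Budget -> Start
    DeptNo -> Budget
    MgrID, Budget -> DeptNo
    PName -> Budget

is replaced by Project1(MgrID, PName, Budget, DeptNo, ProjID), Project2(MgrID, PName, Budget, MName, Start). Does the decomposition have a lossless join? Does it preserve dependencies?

lossy but dependency-preserving

Lossless test: (MgrID, PName, Budget)⁺ = {MgrID, PName, Budget, DeptNo, Start}, which is a superkey of neither fragment — lossy.
Dependency preservation: every FD's attributes lie within a single fragment, so each can be enforced locally — preserved.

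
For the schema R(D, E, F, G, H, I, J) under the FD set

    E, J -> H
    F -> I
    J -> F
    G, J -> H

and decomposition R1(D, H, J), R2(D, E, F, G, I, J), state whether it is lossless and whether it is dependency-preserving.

lossy and not dependency-preserving

Lossless test: (D, J)⁺ = {D, F, I, J}, which is a superkey of neither fragment — lossy.
Dependency preservation: the restricted closure of {E, J} across the fragments never reaches {H}, so E, J → H cannot be enforced without a join — not preserved.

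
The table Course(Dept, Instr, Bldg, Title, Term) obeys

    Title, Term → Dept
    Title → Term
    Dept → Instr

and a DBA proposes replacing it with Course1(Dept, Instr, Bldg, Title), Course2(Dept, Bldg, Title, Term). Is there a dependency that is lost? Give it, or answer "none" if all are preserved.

none

Title, Term → Dept lies within Course2.
Title → Term lies within Course2.
Dept → Instr lies within Course1.
Every dependency is enforceable on the fragments, so the decomposition is dependency-preserving.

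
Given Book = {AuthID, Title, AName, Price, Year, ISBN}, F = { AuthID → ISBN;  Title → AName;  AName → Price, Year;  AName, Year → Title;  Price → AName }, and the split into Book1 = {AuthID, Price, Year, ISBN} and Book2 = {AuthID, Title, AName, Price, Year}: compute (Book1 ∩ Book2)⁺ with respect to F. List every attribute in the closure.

AuthID, Title, AName, Price, Year, ISBN

Book1 ∩ Book2 = {AuthID, Price, Year}.
AuthID → ISBN applies, adding ISBN
Price → AName applies, adding AName
AName, Year → Title applies, adding Title
Closure: {AuthID, Title, AName, Price, Year, ISBN}.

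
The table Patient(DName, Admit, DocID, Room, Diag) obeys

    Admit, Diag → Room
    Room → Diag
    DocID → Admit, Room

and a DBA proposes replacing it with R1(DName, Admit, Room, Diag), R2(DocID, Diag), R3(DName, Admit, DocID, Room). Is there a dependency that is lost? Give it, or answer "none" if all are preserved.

none

Admit, Diag → Room lies within R1.
Room → Diag lies within R1.
DocID → Admit, Room lies within R3.
Every dependency is enforceable on the fragments, so the decomposition is dependency-preserving.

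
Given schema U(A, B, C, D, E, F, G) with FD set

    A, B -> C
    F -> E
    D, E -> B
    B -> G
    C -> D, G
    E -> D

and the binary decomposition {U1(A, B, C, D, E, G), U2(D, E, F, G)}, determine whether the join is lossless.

No

Common attributes: U1 ∩ U2 = {D, E, G}.
Closure of {D, E, G}: D, E → B applies, adding B. So (D, E, G)⁺ = {B, D, E, G}.
The closure contains neither all of U1 = {A, B, C, D, E, G} nor all of U2 = {D, E, F, G}, so the common attributes are not a superkey of either fragment. The join is lossy.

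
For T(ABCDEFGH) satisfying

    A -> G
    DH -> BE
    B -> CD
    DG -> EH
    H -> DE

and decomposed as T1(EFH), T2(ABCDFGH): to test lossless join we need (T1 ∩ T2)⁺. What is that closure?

T1 ∩ T2 = {FH}.
H → DE applies, adding DE
DH → BE applies, adding B
B → CD applies, adding C
Closure: {BCDEFH}.

BCDEFH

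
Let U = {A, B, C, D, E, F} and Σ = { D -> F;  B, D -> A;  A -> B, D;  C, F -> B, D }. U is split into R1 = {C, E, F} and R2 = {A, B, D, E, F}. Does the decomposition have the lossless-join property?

No

Common attributes: R1 ∩ R2 = {E, F}.
No dependency enlarges {E, F}, so (E, F)⁺ = {E, F}.
The closure contains neither all of R1 = {C, E, F} nor all of R2 = {A, B, D, E, F}, so the common attributes are not a superkey of either fragment. The join is lossy.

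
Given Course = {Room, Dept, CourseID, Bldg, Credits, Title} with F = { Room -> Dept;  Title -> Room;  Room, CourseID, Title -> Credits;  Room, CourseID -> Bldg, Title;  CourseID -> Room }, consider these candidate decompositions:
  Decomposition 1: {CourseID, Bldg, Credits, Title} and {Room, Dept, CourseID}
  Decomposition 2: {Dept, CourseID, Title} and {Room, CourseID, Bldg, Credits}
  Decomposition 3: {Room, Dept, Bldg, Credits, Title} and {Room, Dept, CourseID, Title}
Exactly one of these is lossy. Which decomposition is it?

Decomposition 3

Decomposition 1: common = {CourseID}, closure = {Room, Dept, CourseID, Bldg, Credits, Title} → lossless.
Decomposition 2: common = {CourseID}, closure = {Room, Dept, CourseID, Bldg, Credits, Title} → lossless.
Decomposition 3: common = {Room, Dept, Title}, closure = {Room, Dept, Title} → lossy.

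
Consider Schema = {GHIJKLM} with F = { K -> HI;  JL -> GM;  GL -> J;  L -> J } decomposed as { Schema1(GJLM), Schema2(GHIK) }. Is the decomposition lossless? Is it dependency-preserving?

Lossless test: (G)⁺ = {G}, which is a superkey of neither fragment — lossy.
Dependency preservation: every FD's attributes lie within a single fragment, so each can be enforced locally — preserved.

lossy but dependency-preserving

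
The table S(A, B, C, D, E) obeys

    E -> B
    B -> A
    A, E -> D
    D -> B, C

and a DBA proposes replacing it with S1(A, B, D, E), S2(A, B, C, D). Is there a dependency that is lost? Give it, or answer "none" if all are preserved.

E → B lies within S1.
B → A lies within S1.
A, E → D lies within S1.
D → B, C lies within S2.
Every dependency is enforceable on the fragments, so the decomposition is dependency-preserving.

none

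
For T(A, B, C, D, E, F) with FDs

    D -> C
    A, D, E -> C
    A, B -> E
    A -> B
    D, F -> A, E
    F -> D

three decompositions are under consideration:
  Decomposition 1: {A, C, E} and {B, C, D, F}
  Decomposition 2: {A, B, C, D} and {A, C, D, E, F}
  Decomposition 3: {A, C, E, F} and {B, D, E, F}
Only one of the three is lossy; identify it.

Decomposition 1: common = {C}, closure = {C} → lossy.
Decomposition 2: common = {A, C, D}, closure = {A, B, C, D, E} → lossless.
Decomposition 3: common = {E, F}, closure = {A, B, C, D, E, F} → lossless.

Decomposition 1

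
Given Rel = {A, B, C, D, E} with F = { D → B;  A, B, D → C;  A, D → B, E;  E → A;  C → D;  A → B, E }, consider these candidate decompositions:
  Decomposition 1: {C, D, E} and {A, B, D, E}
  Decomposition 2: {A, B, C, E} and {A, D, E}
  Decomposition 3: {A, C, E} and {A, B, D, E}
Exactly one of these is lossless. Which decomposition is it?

Decomposition 1

Decomposition 1: common = {D, E}, closure = {A, B, C, D, E} → lossless.
Decomposition 2: common = {A, E}, closure = {A, B, E} → lossy.
Decomposition 3: common = {A, E}, closure = {A, B, E} → lossy.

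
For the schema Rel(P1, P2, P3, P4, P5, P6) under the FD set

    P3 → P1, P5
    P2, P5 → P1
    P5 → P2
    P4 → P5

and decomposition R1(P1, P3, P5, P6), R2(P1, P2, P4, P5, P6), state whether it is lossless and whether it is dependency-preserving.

Lossless test: (P1, P5, P6)⁺ = {P1, P2, P5, P6}, which is a superkey of neither fragment — lossy.
Dependency preservation: every FD's attributes lie within a single fragment, so each can be enforced locally — preserved.

lossy but dependency-preserving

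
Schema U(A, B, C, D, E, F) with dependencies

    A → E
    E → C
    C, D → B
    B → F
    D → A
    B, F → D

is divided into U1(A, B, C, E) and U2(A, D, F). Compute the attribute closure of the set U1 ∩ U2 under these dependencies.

A, C, E

U1 ∩ U2 = {A}.
A → E applies, adding E
E → C applies, adding C
Closure: {A, C, E}.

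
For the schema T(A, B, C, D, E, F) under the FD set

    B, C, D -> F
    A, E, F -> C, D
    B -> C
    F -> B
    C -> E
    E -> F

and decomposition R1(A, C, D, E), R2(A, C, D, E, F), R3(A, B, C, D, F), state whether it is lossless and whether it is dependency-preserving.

lossless and dependency-preserving

Lossless test (chase): Rows 2 and 3 agree on F; apply F→B and equate their B entries. Rows 1 and 3 agree on C; apply C→E and equate their E entries. Rows 1 and 2 agree on E; apply E→F and equate their F entries. Rows 1 and 2 agree on F; apply F→B and equate their B entries. Row 1 is now all distinguished symbols — the join is lossless.
Dependency preservation: every FD's attributes lie within a single fragment, so each can be enforced locally — preserved.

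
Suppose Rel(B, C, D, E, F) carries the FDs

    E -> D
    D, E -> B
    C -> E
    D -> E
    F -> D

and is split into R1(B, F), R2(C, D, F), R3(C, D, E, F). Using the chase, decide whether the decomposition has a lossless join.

Chase test. Columns are B, C, D, E, F; row i has aⱼ where attribute j ∈ Ri, else bᵢⱼ.
Initial tableau (one row per fragment):
  row 1: a1 b12 b13 b14 a5
  row 2: b21 a2 a3 b24 a5
  row 3: b31 a2 a3 a4 a5
Rows 2 and 3 agree on C; apply C→E and equate their E entries.
Rows 1 and 2 agree on F; apply F→D and equate their D entries.
Rows 2 and 3 agree on D, E; apply D, E→B and equate their B entries.
Rows 1 and 2 agree on D; apply D→E and equate their E entries.
Rows 1 and 2 agree on D, E; apply D, E→B and equate their B entries.
Row 2 is now all distinguished symbols — the join is lossless.

Yes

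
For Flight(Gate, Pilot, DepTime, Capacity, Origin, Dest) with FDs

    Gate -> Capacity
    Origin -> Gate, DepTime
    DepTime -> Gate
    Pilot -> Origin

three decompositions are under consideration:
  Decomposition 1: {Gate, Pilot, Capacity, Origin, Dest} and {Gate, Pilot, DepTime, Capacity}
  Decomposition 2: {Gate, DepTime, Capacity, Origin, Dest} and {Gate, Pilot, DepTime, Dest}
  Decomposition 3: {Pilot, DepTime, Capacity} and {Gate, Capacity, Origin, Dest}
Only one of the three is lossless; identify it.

Decomposition 1

Decomposition 1: common = {Gate, Pilot, Capacity}, closure = {Gate, Pilot, DepTime, Capacity, Origin} → lossless.
Decomposition 2: common = {Gate, DepTime, Dest}, closure = {Gate, DepTime, Capacity, Dest} → lossy.
Decomposition 3: common = {Capacity}, closure = {Capacity} → lossy.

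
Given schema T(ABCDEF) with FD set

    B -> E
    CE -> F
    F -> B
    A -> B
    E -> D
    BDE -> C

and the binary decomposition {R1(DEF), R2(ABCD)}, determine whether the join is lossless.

Common attributes: R1 ∩ R2 = {D}.
No dependency enlarges {D}, so (D)⁺ = {D}.
The closure contains neither all of R1 = {DEF} nor all of R2 = {ABCD}, so the common attributes are not a superkey of either fragment. The join is lossy.

No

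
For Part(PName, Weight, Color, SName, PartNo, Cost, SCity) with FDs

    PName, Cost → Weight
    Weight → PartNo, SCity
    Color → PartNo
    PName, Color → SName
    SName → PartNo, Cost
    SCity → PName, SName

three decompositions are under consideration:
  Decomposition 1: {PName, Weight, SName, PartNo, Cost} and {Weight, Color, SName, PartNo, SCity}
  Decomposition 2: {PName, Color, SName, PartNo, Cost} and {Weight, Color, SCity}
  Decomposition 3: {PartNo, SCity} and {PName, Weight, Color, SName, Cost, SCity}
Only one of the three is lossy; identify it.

Decomposition 1: common = {Weight, SName, PartNo}, closure = {PName, Weight, SName, PartNo, Cost, SCity} → lossless.
Decomposition 2: common = {Color}, closure = {Color, PartNo} → lossy.
Decomposition 3: common = {SCity}, closure = {PName, Weight, SName, PartNo, Cost, SCity} → lossless.

Decomposition 2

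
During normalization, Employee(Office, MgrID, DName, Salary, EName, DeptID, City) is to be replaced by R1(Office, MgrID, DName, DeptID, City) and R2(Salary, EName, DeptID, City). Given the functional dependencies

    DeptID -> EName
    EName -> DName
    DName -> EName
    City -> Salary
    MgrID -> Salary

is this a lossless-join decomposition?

Yes

Common attributes: R1 ∩ R2 = {DeptID, City}.
Closure of {DeptID, City}: DeptID → EName applies, adding EName; EName → DName applies, adding DName; City → Salary applies, adding Salary. So (DeptID, City)⁺ = {DName, Salary, EName, DeptID, City}.
This closure contains every attribute of R2, so R1 ∩ R2 → R2. The join is lossless.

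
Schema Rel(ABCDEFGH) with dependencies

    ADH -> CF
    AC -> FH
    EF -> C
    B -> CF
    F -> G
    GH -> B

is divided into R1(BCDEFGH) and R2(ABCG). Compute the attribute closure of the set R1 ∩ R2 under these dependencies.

BCFG

R1 ∩ R2 = {BCG}.
B → CF applies, adding F
Closure: {BCFG}.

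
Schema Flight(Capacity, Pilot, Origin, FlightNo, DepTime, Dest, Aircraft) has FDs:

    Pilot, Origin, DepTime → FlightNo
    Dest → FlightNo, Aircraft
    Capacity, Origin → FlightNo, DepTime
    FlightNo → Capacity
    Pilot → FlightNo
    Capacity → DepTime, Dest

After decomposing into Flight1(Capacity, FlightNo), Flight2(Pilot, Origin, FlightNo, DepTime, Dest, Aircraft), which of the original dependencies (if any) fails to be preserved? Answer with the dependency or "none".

Pilot, Origin, DepTime → FlightNo lies within Flight2.
Dest → FlightNo, Aircraft lies within Flight2.
Capacity, Origin → FlightNo, DepTime: restricted closure across fragments reaches FlightNo, DepTime.
FlightNo → Capacity lies within Flight1.
Pilot → FlightNo lies within Flight2.
Capacity → DepTime, Dest: restricted closure across fragments reaches DepTime, Dest.
Every dependency is enforceable on the fragments, so the decomposition is dependency-preserving.

none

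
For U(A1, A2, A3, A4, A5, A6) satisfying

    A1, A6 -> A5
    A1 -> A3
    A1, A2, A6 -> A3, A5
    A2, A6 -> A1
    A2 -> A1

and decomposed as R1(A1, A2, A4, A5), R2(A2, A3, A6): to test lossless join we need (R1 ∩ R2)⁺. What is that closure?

A1, A2, A3

R1 ∩ R2 = {A2}.
A2 → A1 applies, adding A1
A1 → A3 applies, adding A3
Closure: {A1, A2, A3}.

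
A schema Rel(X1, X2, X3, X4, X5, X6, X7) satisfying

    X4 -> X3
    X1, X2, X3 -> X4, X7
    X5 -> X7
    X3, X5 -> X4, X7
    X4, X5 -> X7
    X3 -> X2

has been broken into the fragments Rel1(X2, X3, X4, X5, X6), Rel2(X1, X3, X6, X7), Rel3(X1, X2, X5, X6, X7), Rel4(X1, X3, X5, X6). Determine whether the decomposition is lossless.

Chase test. Columns are X1, X2, X3, X4, X5, X6, X7; row i has aⱼ where attribute j ∈ Reli, else bᵢⱼ.
Initial tableau (one row per fragment):
  row 1: b11 a2 a3 a4 a5 a6 b17
  row 2: a1 b22 a3 b24 b25 a6 a7
  row 3: a1 a2 b33 b34 a5 a6 a7
  row 4: a1 b42 a3 b44 a5 a6 b47
Rows 1 and 3 agree on X5; apply X5→X7 and equate their X7 entries.
Rows 1 and 4 agree on X5; apply X5→X7 and equate their X7 entries.
Rows 1 and 4 agree on X3, X5; apply X3, X5→X4, X7 and equate their X4, X7 entries.
Rows 1 and 2 agree on X3; apply X3→X2 and equate their X2 entries.
Rows 1 and 4 agree on X3; apply X3→X2 and equate their X2 entries.
Rows 2 and 4 agree on X1, X2, X3; apply X1, X2, X3→X4, X7 and equate their X4, X7 entries.
Row 4 is now all distinguished symbols — the join is lossless.

Yes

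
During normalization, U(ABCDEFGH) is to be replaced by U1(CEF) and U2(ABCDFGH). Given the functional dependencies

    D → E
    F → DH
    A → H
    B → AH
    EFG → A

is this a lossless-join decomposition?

Common attributes: U1 ∩ U2 = {CF}.
Closure of {CF}: F → DH applies, adding DH; D → E applies, adding E. So (CF)⁺ = {CDEFH}.
This closure contains every attribute of U1, so U1 ∩ U2 → U1. The join is lossless.

Yes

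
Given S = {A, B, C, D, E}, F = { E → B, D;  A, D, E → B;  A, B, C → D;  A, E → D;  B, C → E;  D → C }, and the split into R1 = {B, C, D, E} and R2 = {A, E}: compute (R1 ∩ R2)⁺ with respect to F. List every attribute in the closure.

B, C, D, E

R1 ∩ R2 = {E}.
E → B, D applies, adding B, D
D → C applies, adding C
Closure: {B, C, D, E}.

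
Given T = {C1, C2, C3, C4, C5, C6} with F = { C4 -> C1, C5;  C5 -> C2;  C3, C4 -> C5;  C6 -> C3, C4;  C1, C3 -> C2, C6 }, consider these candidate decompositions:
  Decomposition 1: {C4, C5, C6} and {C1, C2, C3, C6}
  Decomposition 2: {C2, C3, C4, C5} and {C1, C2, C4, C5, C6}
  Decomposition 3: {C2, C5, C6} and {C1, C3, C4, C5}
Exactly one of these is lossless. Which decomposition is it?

Decomposition 1

Decomposition 1: common = {C6}, closure = {C1, C2, C3, C4, C5, C6} → lossless.
Decomposition 2: common = {C2, C4, C5}, closure = {C1, C2, C4, C5} → lossy.
Decomposition 3: common = {C5}, closure = {C2, C5} → lossy.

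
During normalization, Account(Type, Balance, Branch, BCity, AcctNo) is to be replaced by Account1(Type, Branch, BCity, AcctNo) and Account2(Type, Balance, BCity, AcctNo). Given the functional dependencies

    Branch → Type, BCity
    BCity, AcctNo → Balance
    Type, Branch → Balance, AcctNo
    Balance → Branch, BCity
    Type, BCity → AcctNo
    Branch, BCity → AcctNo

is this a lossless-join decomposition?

Common attributes: Account1 ∩ Account2 = {Type, BCity, AcctNo}.
Closure of {Type, BCity, AcctNo}: BCity, AcctNo → Balance applies, adding Balance; Balance → Branch, BCity applies, adding Branch. So (Type, BCity, AcctNo)⁺ = {Type, Balance, Branch, BCity, AcctNo}.
This closure contains every attribute of Account1, so Account1 ∩ Account2 → Account1. The join is lossless.

Yes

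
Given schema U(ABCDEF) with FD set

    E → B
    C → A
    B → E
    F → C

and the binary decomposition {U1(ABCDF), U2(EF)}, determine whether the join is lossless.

No

Common attributes: U1 ∩ U2 = {F}.
Closure of {F}: F → C applies, adding C; C → A applies, adding A. So (F)⁺ = {ACF}.
The closure contains neither all of U1 = {ABCDF} nor all of U2 = {EF}, so the common attributes are not a superkey of either fragment. The join is lossy.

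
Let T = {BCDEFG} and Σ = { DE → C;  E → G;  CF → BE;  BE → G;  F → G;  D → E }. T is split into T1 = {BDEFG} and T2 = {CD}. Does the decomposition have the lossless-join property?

Common attributes: T1 ∩ T2 = {D}.
Closure of {D}: D → E applies, adding E; DE → C applies, adding C; E → G applies, adding G. So (D)⁺ = {CDEG}.
This closure contains every attribute of T2, so T1 ∩ T2 → T2. The join is lossless.

Yes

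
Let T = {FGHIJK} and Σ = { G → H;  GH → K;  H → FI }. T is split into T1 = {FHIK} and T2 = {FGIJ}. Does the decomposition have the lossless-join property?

Common attributes: T1 ∩ T2 = {FI}.
No dependency enlarges {FI}, so (FI)⁺ = {FI}.
The closure contains neither all of T1 = {FHIK} nor all of T2 = {FGIJ}, so the common attributes are not a superkey of either fragment. The join is lossy.

No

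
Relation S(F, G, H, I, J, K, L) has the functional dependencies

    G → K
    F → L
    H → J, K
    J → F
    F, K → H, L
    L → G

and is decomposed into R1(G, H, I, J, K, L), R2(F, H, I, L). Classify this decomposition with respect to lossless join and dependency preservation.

lossless and dependency-preserving

Lossless test: (H, I, L)⁺ = {F, G, H, I, J, K, L}, which contains all of one fragment — lossless.
Dependency preservation: J → F; F, K → H, L are not contained in any single fragment, but the restricted closure of each left-hand side across the fragments still reaches the right-hand side; the remaining FDs each lie inside some fragment. All dependencies are preserved.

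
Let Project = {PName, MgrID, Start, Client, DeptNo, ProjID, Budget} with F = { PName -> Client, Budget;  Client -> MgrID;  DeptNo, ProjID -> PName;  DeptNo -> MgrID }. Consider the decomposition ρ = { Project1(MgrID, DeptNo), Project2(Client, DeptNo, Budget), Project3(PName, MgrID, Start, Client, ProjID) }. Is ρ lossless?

Chase test. Columns are PName, MgrID, Start, Client, DeptNo, ProjID, Budget; row i has aⱼ where attribute j ∈ Projecti, else bᵢⱼ.
Initial tableau (one row per fragment):
  row 1: b11 a2 b13 b14 a5 b16 b17
  row 2: b21 b22 b23 a4 a5 b26 a7
  row 3: a1 a2 a3 a4 b35 a6 b37
Rows 2 and 3 agree on Client; apply Client→MgrID and equate their MgrID entries.
No row becomes fully distinguished — the join is lossy.

No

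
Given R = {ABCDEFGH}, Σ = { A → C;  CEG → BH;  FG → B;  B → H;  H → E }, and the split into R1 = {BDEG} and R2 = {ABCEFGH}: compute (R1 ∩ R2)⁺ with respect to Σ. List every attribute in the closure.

BEGH

R1 ∩ R2 = {BEG}.
B → H applies, adding H
Closure: {BEGH}.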